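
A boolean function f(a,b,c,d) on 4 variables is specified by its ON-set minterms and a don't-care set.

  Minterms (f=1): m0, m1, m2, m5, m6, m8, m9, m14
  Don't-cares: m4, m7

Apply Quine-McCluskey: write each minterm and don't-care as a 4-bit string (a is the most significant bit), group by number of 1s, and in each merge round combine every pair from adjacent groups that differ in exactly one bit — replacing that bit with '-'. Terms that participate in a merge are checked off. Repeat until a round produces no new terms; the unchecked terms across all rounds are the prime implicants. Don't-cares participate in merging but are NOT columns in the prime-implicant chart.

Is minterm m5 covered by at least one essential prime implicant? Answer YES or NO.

size-2^0 implicants → 0000(✓)  0001(✓)  0010(✓)  0100(✓)  0101(✓)  0110(✓)  0111(✓)  1000(✓)  1001(✓)  1110(✓)
size-2^1 implicants → -000(✓)  -001(✓)  -110  0-00(✓)  0-01(✓)  0-10(✓)  00-0(✓)  000-(✓)  01-0(✓)  01-1(✓)  010-(✓)  011-(✓)  100-(✓)
size-2^2 implicants → -00-  0--0  0-0-  01--
Unchecked terms (primes): -00-, -110, 0--0, 0-0-, 01--
Minterm coverage:
  m0 ⊆ -00-,0--0,0-0-
  m1 ⊆ -00-,0-0-
  m2 ⊆ 0--0 [E]
  m5 ⊆ 0-0-,01--
  m6 ⊆ -110,0--0,01--
  m8 ⊆ -00- [E]
  m9 ⊆ -00- [E]
  m14 ⊆ -110 [E]
E = {-00-, -110, 0--0}

NO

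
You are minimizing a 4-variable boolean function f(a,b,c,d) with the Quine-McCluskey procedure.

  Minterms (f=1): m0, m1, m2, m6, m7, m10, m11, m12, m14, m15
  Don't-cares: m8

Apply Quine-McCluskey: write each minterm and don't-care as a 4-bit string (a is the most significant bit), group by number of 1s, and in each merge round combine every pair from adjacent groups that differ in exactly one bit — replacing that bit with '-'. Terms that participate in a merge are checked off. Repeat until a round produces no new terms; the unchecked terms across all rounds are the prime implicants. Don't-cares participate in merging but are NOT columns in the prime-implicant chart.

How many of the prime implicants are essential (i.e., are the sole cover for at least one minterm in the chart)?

4

[col 0] 0000*, 0001*, 0010*, 0110*, 0111*, 1000*, 1010*, 1011*, 1100*, 1110*, 1111*
[col 1] -000*, -010*, -110*, -111*, 0-10*, 00-0*, 000-, 011-*, 1-00*, 1-10*, 1-11*, 10-0*, 101-*, 11-0*, 111-*
[col 2] --10, -0-0, -11-, 1--0, 1-1-
Prime implicants: --10, -0-0, -11-, 000-, 1--0, 1-1-
PI chart (minterm → PIs covering it):
  0 | -0-0,000-
  1 | 000-  (sole → essential)
  2 | --10,-0-0
  6 | --10,-11-
  7 | -11-  (sole → essential)
  10 | --10,-0-0,1--0,1-1-
  11 | 1-1-  (sole → essential)
  12 | 1--0  (sole → essential)
  14 | --10,-11-,1--0,1-1-
  15 | -11-,1-1-
Essential prime implicants: -11-, 000-, 1--0, 1-1-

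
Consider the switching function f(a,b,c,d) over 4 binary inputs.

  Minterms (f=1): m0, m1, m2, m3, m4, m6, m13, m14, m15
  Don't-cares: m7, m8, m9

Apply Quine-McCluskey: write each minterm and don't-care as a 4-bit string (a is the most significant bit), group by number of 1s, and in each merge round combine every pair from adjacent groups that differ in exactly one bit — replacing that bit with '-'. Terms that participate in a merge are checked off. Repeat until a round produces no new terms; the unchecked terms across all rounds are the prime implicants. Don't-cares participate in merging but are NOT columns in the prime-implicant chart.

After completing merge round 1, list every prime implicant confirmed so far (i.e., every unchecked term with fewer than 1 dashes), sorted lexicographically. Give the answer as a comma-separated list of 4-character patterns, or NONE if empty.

NONE

[col 0] 0000*, 0001*, 0010*, 0011*, 0100*, 0110*, 0111*, 1000*, 1001*, 1101*, 1110*, 1111*
[col 1] -000*, -001*, -110*, -111*, 0-00*, 0-10*, 0-11*, 00-0*, 00-1*, 000-*, 001-*, 01-0*, 011-*, 1-01, 100-*, 11-1, 111-*
[col 2] -00-, -11-, 0--0, 0-1-, 00--
Prime implicants: -00-, -11-, 0--0, 0-1-, 00--, 1-01, 11-1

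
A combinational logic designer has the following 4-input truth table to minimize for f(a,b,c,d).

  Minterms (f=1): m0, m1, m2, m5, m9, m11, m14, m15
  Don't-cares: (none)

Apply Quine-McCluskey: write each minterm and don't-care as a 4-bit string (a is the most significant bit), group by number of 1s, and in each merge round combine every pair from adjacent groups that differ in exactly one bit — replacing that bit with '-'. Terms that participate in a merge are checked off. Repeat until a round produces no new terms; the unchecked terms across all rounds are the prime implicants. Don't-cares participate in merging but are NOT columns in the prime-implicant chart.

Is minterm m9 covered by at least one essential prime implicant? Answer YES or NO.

NO

[col 0] 0000*, 0001*, 0010*, 0101*, 1001*, 1011*, 1110*, 1111*
[col 1] -001, 0-01, 00-0, 000-, 1-11, 10-1, 111-
Prime implicants: -001, 0-01, 00-0, 000-, 1-11, 10-1, 111-
PI chart (minterm → PIs covering it):
  0 | 00-0,000-
  1 | -001,0-01,000-
  2 | 00-0  (sole → essential)
  5 | 0-01  (sole → essential)
  9 | -001,10-1
  11 | 1-11,10-1
  14 | 111-  (sole → essential)
  15 | 1-11,111-
Essential prime implicants: 0-01, 00-0, 111-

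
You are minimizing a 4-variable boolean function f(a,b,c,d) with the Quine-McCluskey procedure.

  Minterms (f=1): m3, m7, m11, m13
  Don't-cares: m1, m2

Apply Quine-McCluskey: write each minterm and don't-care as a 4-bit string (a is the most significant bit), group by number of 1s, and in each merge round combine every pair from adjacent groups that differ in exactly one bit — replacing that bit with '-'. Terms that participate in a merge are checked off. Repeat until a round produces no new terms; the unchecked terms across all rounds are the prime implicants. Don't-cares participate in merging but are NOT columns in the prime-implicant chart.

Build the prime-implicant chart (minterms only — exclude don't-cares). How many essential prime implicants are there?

3

Round 0: 0001✓ 0010✓ 0011✓ 0111✓ 1011✓ 1101
Round 1: -011 0-11 00-1 001-
PIs = {-011, 0-11, 00-1, 001-, 1101}
Coverage chart:
  m3: -011,0-11,00-1,001-
  m7: 0-11 ←essential
  m11: -011 ←essential
  m13: 1101 ←essential
Essential: -011, 0-11, 1101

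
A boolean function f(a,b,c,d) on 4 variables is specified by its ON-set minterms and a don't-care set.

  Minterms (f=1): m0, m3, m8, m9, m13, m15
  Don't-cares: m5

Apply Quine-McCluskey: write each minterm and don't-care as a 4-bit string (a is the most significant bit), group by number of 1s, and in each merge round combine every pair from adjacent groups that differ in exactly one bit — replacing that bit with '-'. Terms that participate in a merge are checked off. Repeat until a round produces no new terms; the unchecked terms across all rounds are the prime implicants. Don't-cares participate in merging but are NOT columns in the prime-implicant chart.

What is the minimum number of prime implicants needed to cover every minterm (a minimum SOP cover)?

[col 0] 0000*, 0011, 0101*, 1000*, 1001*, 1101*, 1111*
[col 1] -000, -101, 1-01, 100-, 11-1
Prime implicants: -000, -101, 0011, 1-01, 100-, 11-1
PI chart (minterm → PIs covering it):
  0 | -000  (sole → essential)
  3 | 0011  (sole → essential)
  8 | -000,100-
  9 | 1-01,100-
  13 | -101,1-01,11-1
  15 | 11-1  (sole → essential)
Essential prime implicants: -000, 0011, 11-1
Petrick residual → 1-01
Minimum SOP uses 4 PIs: b'c'd' + a'b'cd + ac'd + abd

4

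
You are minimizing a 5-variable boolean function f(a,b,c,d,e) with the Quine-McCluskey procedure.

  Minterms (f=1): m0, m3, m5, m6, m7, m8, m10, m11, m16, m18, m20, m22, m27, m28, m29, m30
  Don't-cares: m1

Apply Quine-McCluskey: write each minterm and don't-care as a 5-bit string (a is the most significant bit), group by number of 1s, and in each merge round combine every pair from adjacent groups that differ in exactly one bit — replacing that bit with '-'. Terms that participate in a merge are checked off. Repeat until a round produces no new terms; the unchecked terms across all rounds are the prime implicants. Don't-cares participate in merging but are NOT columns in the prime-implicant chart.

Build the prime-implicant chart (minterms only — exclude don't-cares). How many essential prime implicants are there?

5

Round 0: 00000✓ 00001✓ 00011✓ 00101✓ 00110✓ 00111✓ 01000✓ 01010✓ 01011✓ 10000✓ 10010✓ 10100✓ 10110✓ 11011✓ 11100✓ 11101✓ 11110✓
Round 1: -0000 -0110 -1011 0-000 0-011 00-01✓ 00-11✓ 000-1✓ 0000- 001-1✓ 0011- 010-0 0101- 1-100✓ 1-110✓ 10-00✓ 10-10✓ 100-0✓ 101-0✓ 111-0✓ 1110-
Round 2: 00--1 1-1-0 10--0
PIs = {-0000, -0110, -1011, 0-000, 0-011, 00--1, 0000-, 0011-, 010-0, 0101-, 1-1-0, 10--0, 1110-}
Coverage chart:
  m0: -0000,0-000,0000-
  m3: 0-011,00--1
  m5: 00--1 ←essential
  m6: -0110,0011-
  m7: 00--1,0011-
  m8: 0-000,010-0
  m10: 010-0,0101-
  m11: -1011,0-011,0101-
  m16: -0000,10--0
  m18: 10--0 ←essential
  m20: 1-1-0,10--0
  m22: -0110,1-1-0,10--0
  m27: -1011 ←essential
  m28: 1-1-0,1110-
  m29: 1110- ←essential
  m30: 1-1-0 ←essential
Essential: -1011, 00--1, 1-1-0, 10--0, 1110-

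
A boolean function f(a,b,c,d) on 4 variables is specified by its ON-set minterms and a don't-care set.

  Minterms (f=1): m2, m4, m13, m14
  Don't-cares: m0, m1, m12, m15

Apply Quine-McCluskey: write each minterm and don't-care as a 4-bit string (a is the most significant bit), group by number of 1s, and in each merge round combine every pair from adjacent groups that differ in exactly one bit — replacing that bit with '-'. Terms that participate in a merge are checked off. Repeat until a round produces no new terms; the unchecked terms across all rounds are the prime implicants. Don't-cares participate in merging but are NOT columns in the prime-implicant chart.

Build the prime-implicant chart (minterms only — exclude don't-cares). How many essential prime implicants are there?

[col 0] 0000*, 0001*, 0010*, 0100*, 1100*, 1101*, 1110*, 1111*
[col 1] -100, 0-00, 00-0, 000-, 11-0*, 11-1*, 110-*, 111-*
[col 2] 11--
Prime implicants: -100, 0-00, 00-0, 000-, 11--
PI chart (minterm → PIs covering it):
  2 | 00-0  (sole → essential)
  4 | -100,0-00
  13 | 11--  (sole → essential)
  14 | 11--  (sole → essential)
Essential prime implicants: 00-0, 11--

2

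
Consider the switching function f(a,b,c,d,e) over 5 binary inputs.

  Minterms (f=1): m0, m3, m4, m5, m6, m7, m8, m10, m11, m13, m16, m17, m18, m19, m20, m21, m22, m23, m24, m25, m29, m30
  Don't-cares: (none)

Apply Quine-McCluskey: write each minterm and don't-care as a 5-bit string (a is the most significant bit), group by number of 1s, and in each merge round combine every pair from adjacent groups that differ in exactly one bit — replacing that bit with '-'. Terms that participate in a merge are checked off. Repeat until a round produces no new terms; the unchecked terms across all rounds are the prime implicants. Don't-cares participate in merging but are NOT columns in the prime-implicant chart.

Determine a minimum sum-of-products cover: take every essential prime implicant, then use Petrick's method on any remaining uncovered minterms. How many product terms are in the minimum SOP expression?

8

Round 0: 00000✓ 00011✓ 00100✓ 00101✓ 00110✓ 00111✓ 01000✓ 01010✓ 01011✓ 01101✓ 10000✓ 10001✓ 10010✓ 10011✓ 10100✓ 10101✓ 10110✓ 10111✓ 11000✓ 11001✓ 11101✓ 11110✓
Round 1: -0000✓ -0011✓ -0100✓ -0101✓ -0110✓ -0111✓ -1000✓ -1101✓ 0-000✓ 0-011 0-101✓ 00-00✓ 00-11✓ 001-0✓ 001-1✓ 0010-✓ 0011-✓ 010-0 0101- 1-000✓ 1-001✓ 1-101✓ 1-110 10-00✓ 10-01✓ 10-10✓ 10-11✓ 100-0✓ 100-1✓ 1000-✓ 1001-✓ 101-0✓ 101-1✓ 1010-✓ 1011-✓ 11-01✓ 1100-✓
Round 2: --000 --101 -0-00 -0-11 -01-0✓ -01-1✓ -010-✓ -011-✓ 001--✓ 1--01 1-00- 10--0✓ 10--1✓ 10-0-✓ 10-1-✓ 100--✓ 101--✓
Round 3: -01-- 10---
PIs = {--000, --101, -0-00, -0-11, -01--, 0-011, 010-0, 0101-, 1--01, 1-00-, 1-110, 10---}
Coverage chart:
  m0: --000,-0-00
  m3: -0-11,0-011
  m4: -0-00,-01--
  m5: --101,-01--
  m6: -01-- ←essential
  m7: -0-11,-01--
  m8: --000,010-0
  m10: 010-0,0101-
  m11: 0-011,0101-
  m13: --101 ←essential
  m16: --000,-0-00,1-00-,10---
  m17: 1--01,1-00-,10---
  m18: 10--- ←essential
  m19: -0-11,10---
  m20: -0-00,-01--,10---
  m21: --101,-01--,1--01,10---
  m22: -01--,1-110,10---
  m23: -0-11,-01--,10---
  m24: --000,1-00-
  m25: 1--01,1-00-
  m29: --101,1--01
  m30: 1-110 ←essential
Essential: --101, -01--, 1-110, 10---
Petrick residual → --000, -0-11, 0101-, 1--01
Min cover (8 terms): c'd'e' + cd'e + b'de + b'c + a'bc'd + ad'e + acde' + ab'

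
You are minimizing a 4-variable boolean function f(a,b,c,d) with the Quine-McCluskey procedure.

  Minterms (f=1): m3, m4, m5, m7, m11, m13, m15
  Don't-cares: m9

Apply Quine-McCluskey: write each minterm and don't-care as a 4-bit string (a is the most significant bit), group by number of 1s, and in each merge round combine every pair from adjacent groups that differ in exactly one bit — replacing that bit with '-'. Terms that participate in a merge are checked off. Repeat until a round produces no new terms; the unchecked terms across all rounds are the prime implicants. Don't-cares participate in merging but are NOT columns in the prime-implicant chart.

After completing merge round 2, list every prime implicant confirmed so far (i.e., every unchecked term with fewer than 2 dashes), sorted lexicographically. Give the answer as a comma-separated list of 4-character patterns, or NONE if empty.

[col 0] 0011*, 0100*, 0101*, 0111*, 1001*, 1011*, 1101*, 1111*
[col 1] -011*, -101*, -111*, 0-11*, 01-1*, 010-, 1-01*, 1-11*, 10-1*, 11-1*
[col 2] --11, -1-1, 1--1
Prime implicants: --11, -1-1, 010-, 1--1

010-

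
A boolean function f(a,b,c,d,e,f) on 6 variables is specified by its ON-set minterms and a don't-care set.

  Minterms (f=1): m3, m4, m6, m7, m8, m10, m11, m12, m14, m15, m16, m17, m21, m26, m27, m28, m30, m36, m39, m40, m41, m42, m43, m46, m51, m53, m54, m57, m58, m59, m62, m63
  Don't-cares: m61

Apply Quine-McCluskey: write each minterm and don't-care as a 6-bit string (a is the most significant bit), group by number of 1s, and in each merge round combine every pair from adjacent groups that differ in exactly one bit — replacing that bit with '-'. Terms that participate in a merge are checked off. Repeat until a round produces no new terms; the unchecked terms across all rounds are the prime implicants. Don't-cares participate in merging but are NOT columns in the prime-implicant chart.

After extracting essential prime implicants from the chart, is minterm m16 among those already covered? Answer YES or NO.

YES

size-2^0 implicants → 000011(✓)  000100(✓)  000110(✓)  000111(✓)  001000(✓)  001010(✓)  001011(✓)  001100(✓)  001110(✓)  001111(✓)  010000(✓)  010001(✓)  010101(✓)  011010(✓)  011011(✓)  011100(✓)  011110(✓)  100100(✓)  100111(✓)  101000(✓)  101001(✓)  101010(✓)  101011(✓)  101110(✓)  110011(✓)  110101(✓)  110110(✓)  111001(✓)  111010(✓)  111011(✓)  111101(✓)  111110(✓)  111111(✓)
size-2^1 implicants → -00100  -00111  -01000(✓)  -01010(✓)  -01011(✓)  -01110(✓)  -10101  -11010(✓)  -11011(✓)  -11110(✓)  0-1010(✓)  0-1011(✓)  0-1100(✓)  0-1110(✓)  00-011(✓)  00-100(✓)  00-110(✓)  00-111(✓)  000-11(✓)  0001-0(✓)  00011-(✓)  001-00(✓)  001-10(✓)  001-11(✓)  0010-0(✓)  00101-(✓)  0011-0(✓)  00111-(✓)  010-01  01000-  011-10(✓)  01101-(✓)  0111-0(✓)  1-1001(✓)  1-1010(✓)  1-1011(✓)  1-1110(✓)  101-10(✓)  1010-0(✓)  1010-1(✓)  10100-(✓)  10101-(✓)  11-011  11-101  11-110  111-01(✓)  111-10(✓)  111-11(✓)  1110-1(✓)  11101-(✓)  1111-1(✓)  11111-(✓)
size-2^2 implicants → --1010(✓)  --1011(✓)  --1110(✓)  -01-10(✓)  -010-0  -0101-(✓)  -11-10(✓)  -1101-(✓)  0-1-10(✓)  0-101-(✓)  0-11-0  00--11  00-1-0  00-11-  001--0  001-1-  1-1-10(✓)  1-10-1  1-101-(✓)  1010--  111--1  111-1-
size-2^3 implicants → --1-10  --101-
Unchecked terms (primes): --1-10, --101-, -00100, -00111, -010-0, -10101, 0-11-0, 00--11, 00-1-0, 00-11-, 001--0, 001-1-, 010-01, 01000-, 1-10-1, 1010--, 11-011, 11-101, 11-110, 111--1, 111-1-
Minterm coverage:
  m3 ⊆ 00--11 [E]
  m4 ⊆ -00100,00-1-0
  m6 ⊆ 00-1-0,00-11-
  m7 ⊆ -00111,00--11,00-11-
  m8 ⊆ -010-0,001--0
  m10 ⊆ --1-10,--101-,-010-0,001--0,001-1-
  m11 ⊆ --101-,00--11,001-1-
  m12 ⊆ 0-11-0,00-1-0,001--0
  m14 ⊆ --1-10,0-11-0,00-1-0,00-11-,001--0,001-1-
  m15 ⊆ 00--11,00-11-,001-1-
  m16 ⊆ 01000- [E]
  m17 ⊆ 010-01,01000-
  m21 ⊆ -10101,010-01
  m26 ⊆ --1-10,--101-
  m27 ⊆ --101- [E]
  m28 ⊆ 0-11-0 [E]
  m30 ⊆ --1-10,0-11-0
  m36 ⊆ -00100 [E]
  m39 ⊆ -00111 [E]
  m40 ⊆ -010-0,1010--
  m41 ⊆ 1-10-1,1010--
  m42 ⊆ --1-10,--101-,-010-0,1010--
  m43 ⊆ --101-,1-10-1,1010--
  m46 ⊆ --1-10 [E]
  m51 ⊆ 11-011 [E]
  m53 ⊆ -10101,11-101
  m54 ⊆ 11-110 [E]
  m57 ⊆ 1-10-1,111--1
  m58 ⊆ --1-10,--101-,111-1-
  m59 ⊆ --101-,1-10-1,11-011,111--1,111-1-
  m62 ⊆ --1-10,11-110,111-1-
  m63 ⊆ 111--1,111-1-
E = {--1-10, --101-, -00100, -00111, 0-11-0, 00--11, 01000-, 11-011, 11-110}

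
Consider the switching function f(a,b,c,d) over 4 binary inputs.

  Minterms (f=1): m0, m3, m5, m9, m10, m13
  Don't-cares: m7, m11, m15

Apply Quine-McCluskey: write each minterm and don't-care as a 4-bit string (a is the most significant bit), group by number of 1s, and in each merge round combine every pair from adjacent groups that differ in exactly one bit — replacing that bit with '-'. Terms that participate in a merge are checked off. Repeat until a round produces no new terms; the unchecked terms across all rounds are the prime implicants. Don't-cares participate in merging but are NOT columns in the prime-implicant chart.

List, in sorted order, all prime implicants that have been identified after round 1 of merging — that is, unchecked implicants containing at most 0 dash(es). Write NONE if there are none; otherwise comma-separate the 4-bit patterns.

Round 0: 0000 0011✓ 0101✓ 0111✓ 1001✓ 1010✓ 1011✓ 1101✓ 1111✓
Round 1: -011✓ -101✓ -111✓ 0-11✓ 01-1✓ 1-01✓ 1-11✓ 10-1✓ 101- 11-1✓
Round 2: --11 -1-1 1--1
PIs = {--11, -1-1, 0000, 1--1, 101-}

0000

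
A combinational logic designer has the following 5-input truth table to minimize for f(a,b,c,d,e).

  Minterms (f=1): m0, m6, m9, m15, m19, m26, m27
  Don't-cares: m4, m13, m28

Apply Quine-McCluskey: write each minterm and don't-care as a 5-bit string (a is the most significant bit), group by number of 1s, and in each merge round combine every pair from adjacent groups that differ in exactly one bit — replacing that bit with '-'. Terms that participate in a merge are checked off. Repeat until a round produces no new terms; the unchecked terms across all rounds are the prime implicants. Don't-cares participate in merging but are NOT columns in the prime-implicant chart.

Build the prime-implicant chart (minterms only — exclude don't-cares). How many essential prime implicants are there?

6

size-2^0 implicants → 00000(✓)  00100(✓)  00110(✓)  01001(✓)  01101(✓)  01111(✓)  10011(✓)  11010(✓)  11011(✓)  11100
size-2^1 implicants → 00-00  001-0  01-01  011-1  1-011  1101-
Unchecked terms (primes): 00-00, 001-0, 01-01, 011-1, 1-011, 1101-, 11100
Minterm coverage:
  m0 ⊆ 00-00 [E]
  m6 ⊆ 001-0 [E]
  m9 ⊆ 01-01 [E]
  m15 ⊆ 011-1 [E]
  m19 ⊆ 1-011 [E]
  m26 ⊆ 1101- [E]
  m27 ⊆ 1-011,1101-
E = {00-00, 001-0, 01-01, 011-1, 1-011, 1101-}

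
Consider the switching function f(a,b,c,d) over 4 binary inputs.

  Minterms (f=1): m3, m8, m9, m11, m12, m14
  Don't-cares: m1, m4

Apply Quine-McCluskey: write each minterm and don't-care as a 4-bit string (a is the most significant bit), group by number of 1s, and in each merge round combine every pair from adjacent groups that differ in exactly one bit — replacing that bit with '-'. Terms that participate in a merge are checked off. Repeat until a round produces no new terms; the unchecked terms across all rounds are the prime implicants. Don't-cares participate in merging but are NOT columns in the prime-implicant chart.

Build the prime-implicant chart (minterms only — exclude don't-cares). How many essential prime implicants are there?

size-2^0 implicants → 0001(✓)  0011(✓)  0100(✓)  1000(✓)  1001(✓)  1011(✓)  1100(✓)  1110(✓)
size-2^1 implicants → -001(✓)  -011(✓)  -100  00-1(✓)  1-00  10-1(✓)  100-  11-0
size-2^2 implicants → -0-1
Unchecked terms (primes): -0-1, -100, 1-00, 100-, 11-0
Minterm coverage:
  m3 ⊆ -0-1 [E]
  m8 ⊆ 1-00,100-
  m9 ⊆ -0-1,100-
  m11 ⊆ -0-1 [E]
  m12 ⊆ -100,1-00,11-0
  m14 ⊆ 11-0 [E]
E = {-0-1, 11-0}

2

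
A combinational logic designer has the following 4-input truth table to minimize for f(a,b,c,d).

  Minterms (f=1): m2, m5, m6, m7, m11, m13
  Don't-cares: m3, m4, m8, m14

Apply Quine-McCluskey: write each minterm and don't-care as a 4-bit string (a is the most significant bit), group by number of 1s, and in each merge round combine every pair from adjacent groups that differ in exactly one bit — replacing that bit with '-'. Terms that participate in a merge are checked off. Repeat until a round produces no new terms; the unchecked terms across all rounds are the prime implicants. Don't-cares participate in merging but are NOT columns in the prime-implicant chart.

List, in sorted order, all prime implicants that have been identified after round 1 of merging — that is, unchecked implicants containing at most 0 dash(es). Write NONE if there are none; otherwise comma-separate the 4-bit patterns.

1000

Round 0: 0010✓ 0011✓ 0100✓ 0101✓ 0110✓ 0111✓ 1000 1011✓ 1101✓ 1110✓
Round 1: -011 -101 -110 0-10✓ 0-11✓ 001-✓ 01-0✓ 01-1✓ 010-✓ 011-✓
Round 2: 0-1- 01--
PIs = {-011, -101, -110, 0-1-, 01--, 1000}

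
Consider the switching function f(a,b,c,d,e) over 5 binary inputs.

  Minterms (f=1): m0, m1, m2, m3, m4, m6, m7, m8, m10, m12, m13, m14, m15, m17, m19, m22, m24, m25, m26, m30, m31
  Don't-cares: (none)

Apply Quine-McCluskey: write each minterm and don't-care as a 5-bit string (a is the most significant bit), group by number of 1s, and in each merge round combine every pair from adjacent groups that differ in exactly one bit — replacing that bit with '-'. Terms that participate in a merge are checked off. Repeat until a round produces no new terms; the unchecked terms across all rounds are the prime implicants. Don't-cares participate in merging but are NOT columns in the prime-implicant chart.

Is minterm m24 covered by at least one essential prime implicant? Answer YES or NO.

size-2^0 implicants → 00000(✓)  00001(✓)  00010(✓)  00011(✓)  00100(✓)  00110(✓)  00111(✓)  01000(✓)  01010(✓)  01100(✓)  01101(✓)  01110(✓)  01111(✓)  10001(✓)  10011(✓)  10110(✓)  11000(✓)  11001(✓)  11010(✓)  11110(✓)  11111(✓)
size-2^1 implicants → -0001(✓)  -0011(✓)  -0110(✓)  -1000(✓)  -1010(✓)  -1110(✓)  -1111(✓)  0-000(✓)  0-010(✓)  0-100(✓)  0-110(✓)  0-111(✓)  00-00(✓)  00-10(✓)  00-11(✓)  000-0(✓)  000-1(✓)  0000-(✓)  0001-(✓)  001-0(✓)  0011-(✓)  01-00(✓)  01-10(✓)  010-0(✓)  011-0(✓)  011-1(✓)  0110-(✓)  0111-(✓)  1-001  1-110(✓)  100-1(✓)  11-10(✓)  110-0(✓)  1100-  1111-(✓)
size-2^2 implicants → --110  -00-1  -1-10  -10-0  -111-  0--00(✓)  0--10(✓)  0-0-0(✓)  0-1-0(✓)  0-11-  00--0(✓)  00-1-  000--  01--0(✓)  011--
size-2^3 implicants → 0---0
Unchecked terms (primes): --110, -00-1, -1-10, -10-0, -111-, 0---0, 0-11-, 00-1-, 000--, 011--, 1-001, 1100-
Minterm coverage:
  m0 ⊆ 0---0,000--
  m1 ⊆ -00-1,000--
  m2 ⊆ 0---0,00-1-,000--
  m3 ⊆ -00-1,00-1-,000--
  m4 ⊆ 0---0 [E]
  m6 ⊆ --110,0---0,0-11-,00-1-
  m7 ⊆ 0-11-,00-1-
  m8 ⊆ -10-0,0---0
  m10 ⊆ -1-10,-10-0,0---0
  m12 ⊆ 0---0,011--
  m13 ⊆ 011-- [E]
  m14 ⊆ --110,-1-10,-111-,0---0,0-11-,011--
  m15 ⊆ -111-,0-11-,011--
  m17 ⊆ -00-1,1-001
  m19 ⊆ -00-1 [E]
  m22 ⊆ --110 [E]
  m24 ⊆ -10-0,1100-
  m25 ⊆ 1-001,1100-
  m26 ⊆ -1-10,-10-0
  m30 ⊆ --110,-1-10,-111-
  m31 ⊆ -111- [E]
E = {--110, -00-1, -111-, 0---0, 011--}

NO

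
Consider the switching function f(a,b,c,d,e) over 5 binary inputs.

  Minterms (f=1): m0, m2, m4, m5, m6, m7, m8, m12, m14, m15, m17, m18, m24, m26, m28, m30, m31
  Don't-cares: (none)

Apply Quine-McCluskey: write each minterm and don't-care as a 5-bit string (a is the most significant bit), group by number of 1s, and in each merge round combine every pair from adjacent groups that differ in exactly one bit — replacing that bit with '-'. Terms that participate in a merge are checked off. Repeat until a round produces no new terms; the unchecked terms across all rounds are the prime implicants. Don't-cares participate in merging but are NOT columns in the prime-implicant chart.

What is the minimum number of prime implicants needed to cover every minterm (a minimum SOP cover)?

size-2^0 implicants → 00000(✓)  00010(✓)  00100(✓)  00101(✓)  00110(✓)  00111(✓)  01000(✓)  01100(✓)  01110(✓)  01111(✓)  10001  10010(✓)  11000(✓)  11010(✓)  11100(✓)  11110(✓)  11111(✓)
size-2^1 implicants → -0010  -1000(✓)  -1100(✓)  -1110(✓)  -1111(✓)  0-000(✓)  0-100(✓)  0-110(✓)  0-111(✓)  00-00(✓)  00-10(✓)  000-0(✓)  001-0(✓)  001-1(✓)  0010-(✓)  0011-(✓)  01-00(✓)  011-0(✓)  0111-(✓)  1-010  11-00(✓)  11-10(✓)  110-0(✓)  111-0(✓)  1111-(✓)
size-2^2 implicants → -1-00  -11-0  -111-  0--00  0-1-0  0-11-  00--0  001--  11--0
Unchecked terms (primes): -0010, -1-00, -11-0, -111-, 0--00, 0-1-0, 0-11-, 00--0, 001--, 1-010, 10001, 11--0
Minterm coverage:
  m0 ⊆ 0--00,00--0
  m2 ⊆ -0010,00--0
  m4 ⊆ 0--00,0-1-0,00--0,001--
  m5 ⊆ 001-- [E]
  m6 ⊆ 0-1-0,0-11-,00--0,001--
  m7 ⊆ 0-11-,001--
  m8 ⊆ -1-00,0--00
  m12 ⊆ -1-00,-11-0,0--00,0-1-0
  m14 ⊆ -11-0,-111-,0-1-0,0-11-
  m15 ⊆ -111-,0-11-
  m17 ⊆ 10001 [E]
  m18 ⊆ -0010,1-010
  m24 ⊆ -1-00,11--0
  m26 ⊆ 1-010,11--0
  m28 ⊆ -1-00,-11-0,11--0
  m30 ⊆ -11-0,-111-,11--0
  m31 ⊆ -111- [E]
E = {-111-, 001--, 10001}
Petrick residual → -0010, 0--00, 11--0
Cover = b'c'de' + bcd + a'd'e' + a'b'c + ab'c'd'e + abe'  |cover|=6

6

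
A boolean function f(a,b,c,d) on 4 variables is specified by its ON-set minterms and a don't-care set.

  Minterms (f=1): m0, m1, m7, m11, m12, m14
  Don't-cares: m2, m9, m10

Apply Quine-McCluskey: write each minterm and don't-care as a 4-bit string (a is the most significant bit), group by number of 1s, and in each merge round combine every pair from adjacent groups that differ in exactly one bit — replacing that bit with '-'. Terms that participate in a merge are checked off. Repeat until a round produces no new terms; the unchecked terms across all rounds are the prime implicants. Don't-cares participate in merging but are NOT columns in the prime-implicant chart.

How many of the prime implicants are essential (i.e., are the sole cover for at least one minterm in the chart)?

[col 0] 0000*, 0001*, 0010*, 0111, 1001*, 1010*, 1011*, 1100*, 1110*
[col 1] -001, -010, 00-0, 000-, 1-10, 10-1, 101-, 11-0
Prime implicants: -001, -010, 00-0, 000-, 0111, 1-10, 10-1, 101-, 11-0
PI chart (minterm → PIs covering it):
  0 | 00-0,000-
  1 | -001,000-
  7 | 0111  (sole → essential)
  11 | 10-1,101-
  12 | 11-0  (sole → essential)
  14 | 1-10,11-0
Essential prime implicants: 0111, 11-0

2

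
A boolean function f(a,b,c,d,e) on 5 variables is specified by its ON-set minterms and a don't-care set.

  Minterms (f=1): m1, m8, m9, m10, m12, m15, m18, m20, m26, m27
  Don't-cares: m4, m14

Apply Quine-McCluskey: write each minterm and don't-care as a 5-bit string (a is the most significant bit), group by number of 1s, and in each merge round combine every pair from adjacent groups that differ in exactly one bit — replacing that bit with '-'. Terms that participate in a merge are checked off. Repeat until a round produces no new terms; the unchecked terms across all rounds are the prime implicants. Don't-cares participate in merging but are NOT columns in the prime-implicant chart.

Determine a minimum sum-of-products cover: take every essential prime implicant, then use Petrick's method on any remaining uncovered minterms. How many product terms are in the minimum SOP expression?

6

[col 0] 00001*, 00100*, 01000*, 01001*, 01010*, 01100*, 01110*, 01111*, 10010*, 10100*, 11010*, 11011*
[col 1] -0100, -1010, 0-001, 0-100, 01-00*, 01-10*, 010-0*, 0100-, 011-0*, 0111-, 1-010, 1101-
[col 2] 01--0
Prime implicants: -0100, -1010, 0-001, 0-100, 01--0, 0100-, 0111-, 1-010, 1101-
PI chart (minterm → PIs covering it):
  1 | 0-001  (sole → essential)
  8 | 01--0,0100-
  9 | 0-001,0100-
  10 | -1010,01--0
  12 | 0-100,01--0
  15 | 0111-  (sole → essential)
  18 | 1-010  (sole → essential)
  20 | -0100  (sole → essential)
  26 | -1010,1-010,1101-
  27 | 1101-  (sole → essential)
Essential prime implicants: -0100, 0-001, 0111-, 1-010, 1101-
Petrick residual → 01--0
Minimum SOP uses 6 PIs: b'cd'e' + a'c'd'e + a'be' + a'bcd + ac'de' + abc'd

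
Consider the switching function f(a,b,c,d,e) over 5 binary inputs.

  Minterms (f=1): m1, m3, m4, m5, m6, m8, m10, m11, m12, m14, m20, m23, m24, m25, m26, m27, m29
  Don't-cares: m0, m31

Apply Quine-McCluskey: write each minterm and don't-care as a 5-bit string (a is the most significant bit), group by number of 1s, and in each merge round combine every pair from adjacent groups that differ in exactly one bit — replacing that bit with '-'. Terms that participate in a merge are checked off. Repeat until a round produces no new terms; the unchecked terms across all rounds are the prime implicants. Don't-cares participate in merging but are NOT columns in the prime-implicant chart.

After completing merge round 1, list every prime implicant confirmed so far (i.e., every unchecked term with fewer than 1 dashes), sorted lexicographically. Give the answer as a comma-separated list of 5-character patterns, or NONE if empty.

size-2^0 implicants → 00000(✓)  00001(✓)  00011(✓)  00100(✓)  00101(✓)  00110(✓)  01000(✓)  01010(✓)  01011(✓)  01100(✓)  01110(✓)  10100(✓)  10111(✓)  11000(✓)  11001(✓)  11010(✓)  11011(✓)  11101(✓)  11111(✓)
size-2^1 implicants → -0100  -1000(✓)  -1010(✓)  -1011(✓)  0-000(✓)  0-011  0-100(✓)  0-110(✓)  00-00(✓)  00-01(✓)  000-1  0000-(✓)  001-0(✓)  0010-(✓)  01-00(✓)  01-10(✓)  010-0(✓)  0101-(✓)  011-0(✓)  1-111  11-01(✓)  11-11(✓)  110-0(✓)  110-1(✓)  1100-(✓)  1101-(✓)  111-1(✓)
size-2^2 implicants → -10-0  -101-  0--00  0-1-0  00-0-  01--0  11--1  110--
Unchecked terms (primes): -0100, -10-0, -101-, 0--00, 0-011, 0-1-0, 00-0-, 000-1, 01--0, 1-111, 11--1, 110--

NONE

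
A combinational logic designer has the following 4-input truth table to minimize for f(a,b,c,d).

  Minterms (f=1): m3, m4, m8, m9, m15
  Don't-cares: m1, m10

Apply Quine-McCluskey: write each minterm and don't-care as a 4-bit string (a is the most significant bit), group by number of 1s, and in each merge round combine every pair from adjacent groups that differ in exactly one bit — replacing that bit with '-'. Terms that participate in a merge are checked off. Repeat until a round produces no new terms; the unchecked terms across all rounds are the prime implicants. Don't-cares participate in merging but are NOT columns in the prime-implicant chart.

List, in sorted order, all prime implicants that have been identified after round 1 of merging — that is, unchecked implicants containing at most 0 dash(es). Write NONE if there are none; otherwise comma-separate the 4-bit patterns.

0100, 1111

size-2^0 implicants → 0001(✓)  0011(✓)  0100  1000(✓)  1001(✓)  1010(✓)  1111
size-2^1 implicants → -001  00-1  10-0  100-
Unchecked terms (primes): -001, 00-1, 0100, 10-0, 100-, 1111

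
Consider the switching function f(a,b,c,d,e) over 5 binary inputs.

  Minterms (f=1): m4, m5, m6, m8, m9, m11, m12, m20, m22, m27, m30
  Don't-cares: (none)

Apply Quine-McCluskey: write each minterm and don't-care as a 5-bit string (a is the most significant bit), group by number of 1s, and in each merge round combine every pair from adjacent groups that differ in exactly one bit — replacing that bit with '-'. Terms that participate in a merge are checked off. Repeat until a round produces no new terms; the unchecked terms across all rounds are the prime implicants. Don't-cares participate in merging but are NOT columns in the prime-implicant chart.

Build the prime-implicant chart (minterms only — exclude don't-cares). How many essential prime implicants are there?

4

Round 0: 00100✓ 00101✓ 00110✓ 01000✓ 01001✓ 01011✓ 01100✓ 10100✓ 10110✓ 11011✓ 11110✓
Round 1: -0100✓ -0110✓ -1011 0-100 001-0✓ 0010- 01-00 010-1 0100- 1-110 101-0✓
Round 2: -01-0
PIs = {-01-0, -1011, 0-100, 0010-, 01-00, 010-1, 0100-, 1-110}
Coverage chart:
  m4: -01-0,0-100,0010-
  m5: 0010- ←essential
  m6: -01-0 ←essential
  m8: 01-00,0100-
  m9: 010-1,0100-
  m11: -1011,010-1
  m12: 0-100,01-00
  m20: -01-0 ←essential
  m22: -01-0,1-110
  m27: -1011 ←essential
  m30: 1-110 ←essential
Essential: -01-0, -1011, 0010-, 1-110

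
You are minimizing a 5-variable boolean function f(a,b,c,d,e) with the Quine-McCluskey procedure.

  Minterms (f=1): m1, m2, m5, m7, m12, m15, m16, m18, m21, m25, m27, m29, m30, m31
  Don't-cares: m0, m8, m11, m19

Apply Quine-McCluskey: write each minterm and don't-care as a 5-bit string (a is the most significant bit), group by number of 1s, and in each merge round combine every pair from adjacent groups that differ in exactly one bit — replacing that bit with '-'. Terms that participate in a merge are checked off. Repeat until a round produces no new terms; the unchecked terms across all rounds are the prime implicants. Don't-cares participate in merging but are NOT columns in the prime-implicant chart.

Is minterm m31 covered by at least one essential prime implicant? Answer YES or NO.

[col 0] 00000*, 00001*, 00010*, 00101*, 00111*, 01000*, 01011*, 01100*, 01111*, 10000*, 10010*, 10011*, 10101*, 11001*, 11011*, 11101*, 11110*, 11111*
[col 1] -0000*, -0010*, -0101, -1011*, -1111*, 0-000, 0-111, 00-01, 000-0*, 0000-, 001-1, 01-00, 01-11*, 1-011, 1-101, 100-0*, 1001-, 11-01*, 11-11*, 110-1*, 111-1*, 1111-
[col 2] -00-0, -1-11, 11--1
Prime implicants: -00-0, -0101, -1-11, 0-000, 0-111, 00-01, 0000-, 001-1, 01-00, 1-011, 1-101, 1001-, 11--1, 1111-
PI chart (minterm → PIs covering it):
  1 | 00-01,0000-
  2 | -00-0  (sole → essential)
  5 | -0101,00-01,001-1
  7 | 0-111,001-1
  12 | 01-00  (sole → essential)
  15 | -1-11,0-111
  16 | -00-0  (sole → essential)
  18 | -00-0,1001-
  21 | -0101,1-101
  25 | 11--1  (sole → essential)
  27 | -1-11,1-011,11--1
  29 | 1-101,11--1
  30 | 1111-  (sole → essential)
  31 | -1-11,11--1,1111-
Essential prime implicants: -00-0, 01-00, 11--1, 1111-

YES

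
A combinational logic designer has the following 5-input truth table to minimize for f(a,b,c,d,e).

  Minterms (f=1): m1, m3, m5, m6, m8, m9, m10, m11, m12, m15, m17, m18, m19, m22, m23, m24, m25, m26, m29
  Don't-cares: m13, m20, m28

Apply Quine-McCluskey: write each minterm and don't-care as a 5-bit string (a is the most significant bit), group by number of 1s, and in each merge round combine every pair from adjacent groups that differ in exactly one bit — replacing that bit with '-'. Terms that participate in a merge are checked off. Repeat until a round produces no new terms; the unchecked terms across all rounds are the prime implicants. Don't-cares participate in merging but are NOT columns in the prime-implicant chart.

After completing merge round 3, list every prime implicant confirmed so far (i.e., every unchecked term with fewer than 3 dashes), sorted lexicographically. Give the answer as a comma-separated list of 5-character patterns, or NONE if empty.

size-2^0 implicants → 00001(✓)  00011(✓)  00101(✓)  00110(✓)  01000(✓)  01001(✓)  01010(✓)  01011(✓)  01100(✓)  01101(✓)  01111(✓)  10001(✓)  10010(✓)  10011(✓)  10100(✓)  10110(✓)  10111(✓)  11000(✓)  11001(✓)  11010(✓)  11100(✓)  11101(✓)
size-2^1 implicants → -0001(✓)  -0011(✓)  -0110  -1000(✓)  -1001(✓)  -1010(✓)  -1100(✓)  -1101(✓)  0-001(✓)  0-011(✓)  0-101(✓)  00-01(✓)  000-1(✓)  01-00(✓)  01-01(✓)  01-11(✓)  010-0(✓)  010-1(✓)  0100-(✓)  0101-(✓)  011-1(✓)  0110-(✓)  1-001(✓)  1-010  1-100  10-10(✓)  10-11(✓)  100-1(✓)  1001-(✓)  101-0  1011-(✓)  11-00(✓)  11-01(✓)  110-0(✓)  1100-(✓)  1110-(✓)
size-2^2 implicants → --001  -00-1  -1-00(✓)  -1-01(✓)  -10-0  -100-(✓)  -110-(✓)  0--01  0-0-1  01--1  01-0-(✓)  010--  10-1-  11-0-(✓)
size-2^3 implicants → -1-0-
Unchecked terms (primes): --001, -00-1, -0110, -1-0-, -10-0, 0--01, 0-0-1, 01--1, 010--, 1-010, 1-100, 10-1-, 101-0

--001, -00-1, -0110, -10-0, 0--01, 0-0-1, 01--1, 010--, 1-010, 1-100, 10-1-, 101-0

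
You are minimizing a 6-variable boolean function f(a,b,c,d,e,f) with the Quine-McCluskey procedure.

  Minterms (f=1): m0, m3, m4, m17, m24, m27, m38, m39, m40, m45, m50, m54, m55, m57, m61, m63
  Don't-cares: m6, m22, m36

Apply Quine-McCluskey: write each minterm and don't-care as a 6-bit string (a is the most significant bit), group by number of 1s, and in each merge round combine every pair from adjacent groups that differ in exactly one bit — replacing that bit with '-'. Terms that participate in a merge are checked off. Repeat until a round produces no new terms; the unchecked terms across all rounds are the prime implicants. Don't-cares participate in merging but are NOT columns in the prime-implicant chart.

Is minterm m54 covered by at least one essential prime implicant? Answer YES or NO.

[col 0] 000000*, 000011, 000100*, 000110*, 010001, 010110*, 011000, 011011, 100100*, 100110*, 100111*, 101000, 101101*, 110010*, 110110*, 110111*, 111001*, 111101*, 111111*
[col 1] -00100*, -00110*, -10110*, 0-0110*, 000-00, 0001-0*, 1-0110*, 1-0111*, 1-1101, 1001-0*, 10011-*, 11-111, 110-10, 11011-*, 111-01, 1111-1
[col 2] --0110, -001-0, 1-011-
Prime implicants: --0110, -001-0, 000-00, 000011, 010001, 011000, 011011, 1-011-, 1-1101, 101000, 11-111, 110-10, 111-01, 1111-1
PI chart (minterm → PIs covering it):
  0 | 000-00  (sole → essential)
  3 | 000011  (sole → essential)
  4 | -001-0,000-00
  17 | 010001  (sole → essential)
  24 | 011000  (sole → essential)
  27 | 011011  (sole → essential)
  38 | --0110,-001-0,1-011-
  39 | 1-011-  (sole → essential)
  40 | 101000  (sole → essential)
  45 | 1-1101  (sole → essential)
  50 | 110-10  (sole → essential)
  54 | --0110,1-011-,110-10
  55 | 1-011-,11-111
  57 | 111-01  (sole → essential)
  61 | 1-1101,111-01,1111-1
  63 | 11-111,1111-1
Essential prime implicants: 000-00, 000011, 010001, 011000, 011011, 1-011-, 1-1101, 101000, 110-10, 111-01

YES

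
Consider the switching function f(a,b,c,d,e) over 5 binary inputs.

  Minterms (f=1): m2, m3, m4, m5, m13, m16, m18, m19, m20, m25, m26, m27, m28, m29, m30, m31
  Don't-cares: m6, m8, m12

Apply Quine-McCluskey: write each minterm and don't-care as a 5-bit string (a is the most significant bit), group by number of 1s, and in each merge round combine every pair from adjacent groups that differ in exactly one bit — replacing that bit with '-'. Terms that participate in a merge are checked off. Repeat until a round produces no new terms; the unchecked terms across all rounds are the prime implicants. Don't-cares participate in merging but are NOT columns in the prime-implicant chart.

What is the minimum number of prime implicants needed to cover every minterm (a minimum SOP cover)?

size-2^0 implicants → 00010(✓)  00011(✓)  00100(✓)  00101(✓)  00110(✓)  01000(✓)  01100(✓)  01101(✓)  10000(✓)  10010(✓)  10011(✓)  10100(✓)  11001(✓)  11010(✓)  11011(✓)  11100(✓)  11101(✓)  11110(✓)  11111(✓)
size-2^1 implicants → -0010(✓)  -0011(✓)  -0100(✓)  -1100(✓)  -1101(✓)  0-100(✓)  0-101(✓)  00-10  0001-(✓)  001-0  0010-(✓)  01-00  0110-(✓)  1-010(✓)  1-011(✓)  1-100(✓)  10-00  100-0  1001-(✓)  11-01(✓)  11-10(✓)  11-11(✓)  110-1(✓)  1101-(✓)  111-0(✓)  111-1(✓)  1110-(✓)  1111-(✓)
size-2^2 implicants → --100  -001-  -110-  0-10-  1-01-  11--1  11-1-  111--
Unchecked terms (primes): --100, -001-, -110-, 0-10-, 00-10, 001-0, 01-00, 1-01-, 10-00, 100-0, 11--1, 11-1-, 111--
Minterm coverage:
  m2 ⊆ -001-,00-10
  m3 ⊆ -001- [E]
  m4 ⊆ --100,0-10-,001-0
  m5 ⊆ 0-10- [E]
  m13 ⊆ -110-,0-10-
  m16 ⊆ 10-00,100-0
  m18 ⊆ -001-,1-01-,100-0
  m19 ⊆ -001-,1-01-
  m20 ⊆ --100,10-00
  m25 ⊆ 11--1 [E]
  m26 ⊆ 1-01-,11-1-
  m27 ⊆ 1-01-,11--1,11-1-
  m28 ⊆ --100,-110-,111--
  m29 ⊆ -110-,11--1,111--
  m30 ⊆ 11-1-,111--
  m31 ⊆ 11--1,11-1-,111--
E = {-001-, 0-10-, 11--1}
Petrick residual → --100, 10-00, 11-1-
Cover = cd'e' + b'c'd + a'cd' + ab'd'e' + abe + abd  |cover|=6

6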